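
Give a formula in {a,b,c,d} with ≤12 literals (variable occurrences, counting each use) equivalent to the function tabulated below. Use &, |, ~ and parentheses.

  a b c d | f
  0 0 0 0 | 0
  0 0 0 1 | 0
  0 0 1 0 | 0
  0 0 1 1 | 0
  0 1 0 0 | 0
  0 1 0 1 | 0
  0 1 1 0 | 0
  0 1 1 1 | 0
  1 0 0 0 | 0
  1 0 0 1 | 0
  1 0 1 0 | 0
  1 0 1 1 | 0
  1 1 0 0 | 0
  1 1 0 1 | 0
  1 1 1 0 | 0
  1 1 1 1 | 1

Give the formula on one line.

(((d & a) & (a & c)) & ((((b & ~d) | a) | ~b) & b))

  (d & a) = 0000000001010101
  (a & c) = 0000000000110011
  ((d & a) & (a & c)) = 0000000000010001
  ~d = 1010101010101010
  (b & ~d) = 0000101000001010
  ((b & ~d) | a) = 0000101011111111
  ~b = 1111000011110000
  (((b & ~d) | a) | ~b) = 1111101011111111
  ((((b & ~d) | a) | ~b) & b) = 0000101000001111
  (((d & a) & (a & c)) & ((((b & ~d) | a) | ~b) & b)) = 0000000000000001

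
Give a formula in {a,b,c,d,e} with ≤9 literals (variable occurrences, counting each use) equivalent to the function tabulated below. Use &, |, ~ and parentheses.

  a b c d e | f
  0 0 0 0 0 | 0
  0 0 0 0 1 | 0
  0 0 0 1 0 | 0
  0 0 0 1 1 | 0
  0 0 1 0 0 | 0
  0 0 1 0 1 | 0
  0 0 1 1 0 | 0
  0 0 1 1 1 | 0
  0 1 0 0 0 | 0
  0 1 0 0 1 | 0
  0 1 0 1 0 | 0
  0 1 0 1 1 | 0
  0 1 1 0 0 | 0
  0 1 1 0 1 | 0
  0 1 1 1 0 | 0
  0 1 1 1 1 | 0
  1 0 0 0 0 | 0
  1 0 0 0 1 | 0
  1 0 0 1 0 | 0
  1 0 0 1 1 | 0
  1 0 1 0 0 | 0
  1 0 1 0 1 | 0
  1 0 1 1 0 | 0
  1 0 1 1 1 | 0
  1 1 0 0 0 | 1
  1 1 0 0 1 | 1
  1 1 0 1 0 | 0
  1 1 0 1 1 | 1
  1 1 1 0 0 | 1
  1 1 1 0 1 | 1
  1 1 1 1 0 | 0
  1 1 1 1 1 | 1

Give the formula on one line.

(a & ((~d | (e & ((e & ~d) | a))) & b))

  ~d = 11001100110011001100110011001100
  (e & ~d) = 01000100010001000100010001000100
  ((e & ~d) | a) = 01000100010001001111111111111111
  (e & ((e & ~d) | a)) = 01000100010001000101010101010101
  (~d | (e & ((e & ~d) | a))) = 11001100110011001101110111011101
  ((~d | (e & ((e & ~d) | a))) & b) = 00000000110011000000000011011101
  (a & ((~d | (e & ((e & ~d) | a))) & b)) = 00000000000000000000000011011101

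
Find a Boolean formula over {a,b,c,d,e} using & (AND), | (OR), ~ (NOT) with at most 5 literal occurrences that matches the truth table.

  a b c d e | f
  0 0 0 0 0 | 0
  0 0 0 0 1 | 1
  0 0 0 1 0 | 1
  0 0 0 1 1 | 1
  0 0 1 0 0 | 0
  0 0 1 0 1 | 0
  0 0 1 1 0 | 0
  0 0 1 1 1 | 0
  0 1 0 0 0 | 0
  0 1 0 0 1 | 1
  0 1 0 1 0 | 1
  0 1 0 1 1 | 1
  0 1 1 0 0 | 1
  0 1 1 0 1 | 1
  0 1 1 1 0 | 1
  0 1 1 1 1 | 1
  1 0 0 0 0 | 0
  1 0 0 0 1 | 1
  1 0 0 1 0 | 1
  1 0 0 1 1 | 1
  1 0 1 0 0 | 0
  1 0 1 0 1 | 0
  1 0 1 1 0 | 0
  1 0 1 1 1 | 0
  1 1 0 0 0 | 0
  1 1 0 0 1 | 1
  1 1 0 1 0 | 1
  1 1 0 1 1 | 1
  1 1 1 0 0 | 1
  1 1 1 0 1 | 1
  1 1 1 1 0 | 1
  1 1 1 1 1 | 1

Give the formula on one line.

  (c & b) = 00000000000011110000000000001111
  (d | e) = 01110111011101110111011101110111
  ~c = 11110000111100001111000011110000
  ((d | e) & ~c) = 01110000011100000111000001110000
  ((c & b) | ((d | e) & ~c)) = 01110000011111110111000001111111

((c & b) | ((d | e) & ~c))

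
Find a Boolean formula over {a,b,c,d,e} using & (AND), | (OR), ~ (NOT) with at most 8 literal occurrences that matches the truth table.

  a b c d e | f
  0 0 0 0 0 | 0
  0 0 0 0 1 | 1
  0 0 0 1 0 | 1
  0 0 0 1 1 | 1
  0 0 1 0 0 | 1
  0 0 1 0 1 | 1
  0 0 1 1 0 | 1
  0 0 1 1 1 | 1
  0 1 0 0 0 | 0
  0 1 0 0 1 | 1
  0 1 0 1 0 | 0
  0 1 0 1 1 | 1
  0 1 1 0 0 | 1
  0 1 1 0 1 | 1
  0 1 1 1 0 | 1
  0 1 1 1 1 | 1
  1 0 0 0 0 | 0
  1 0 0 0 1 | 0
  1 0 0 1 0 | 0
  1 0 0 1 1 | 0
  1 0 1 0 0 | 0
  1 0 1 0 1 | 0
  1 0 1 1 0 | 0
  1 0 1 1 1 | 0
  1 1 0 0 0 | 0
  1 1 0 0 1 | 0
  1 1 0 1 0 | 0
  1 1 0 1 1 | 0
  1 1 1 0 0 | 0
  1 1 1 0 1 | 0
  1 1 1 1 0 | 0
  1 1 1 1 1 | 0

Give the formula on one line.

  ~a = 11111111111111110000000000000000
  ~b = 11111111000000001111111100000000
  (~b & ~a) = 11111111000000000000000000000000
  (d & (~b & ~a)) = 00110011000000000000000000000000
  ((d & (~b & ~a)) | e) = 01110111010101010101010101010101
  (c | ((d & (~b & ~a)) | e)) = 01111111010111110101111101011111
  (~a & (c | ((d & (~b & ~a)) | e))) = 01111111010111110000000000000000

(~a & (c | ((d & (~b & ~a)) | e)))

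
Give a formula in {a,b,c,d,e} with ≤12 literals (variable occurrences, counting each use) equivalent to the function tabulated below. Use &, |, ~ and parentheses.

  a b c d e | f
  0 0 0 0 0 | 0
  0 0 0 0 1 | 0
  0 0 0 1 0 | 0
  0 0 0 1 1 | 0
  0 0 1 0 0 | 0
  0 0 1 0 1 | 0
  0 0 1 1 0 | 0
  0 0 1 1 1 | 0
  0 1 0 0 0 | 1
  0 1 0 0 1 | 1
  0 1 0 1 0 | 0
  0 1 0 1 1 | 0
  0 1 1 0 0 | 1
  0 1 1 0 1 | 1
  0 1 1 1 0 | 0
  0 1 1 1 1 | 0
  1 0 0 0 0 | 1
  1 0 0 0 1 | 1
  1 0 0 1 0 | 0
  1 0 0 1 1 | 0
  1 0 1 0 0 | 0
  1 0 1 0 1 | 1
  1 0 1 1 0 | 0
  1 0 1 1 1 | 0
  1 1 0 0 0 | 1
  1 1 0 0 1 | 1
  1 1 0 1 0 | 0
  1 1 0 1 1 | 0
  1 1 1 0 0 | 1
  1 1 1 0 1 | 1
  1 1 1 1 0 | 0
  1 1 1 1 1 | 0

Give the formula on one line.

  ~d = 11001100110011001100110011001100
  ~c = 11110000111100001111000011110000
  (~c | e) = 11110101111101011111010111110101
  (b | (~c | e)) = 11110101111111111111010111111111
  (a | d) = 00110011001100111111111111111111
  (d & e) = 00010001000100010001000100010001
  ((d & e) | b) = 00010001111111110001000111111111
  ((a | d) | ((d & e) | b)) = 00110011111111111111111111111111
  ((b | (~c | e)) & ((a | d) | ((d & e) | b))) = 00110001111111111111010111111111
  (~d & ((b | (~c | e)) & ((a | d) | ((d & e) | b)))) = 00000000110011001100010011001100

(~d & ((b | (~c | e)) & ((a | d) | ((d & e) | b))))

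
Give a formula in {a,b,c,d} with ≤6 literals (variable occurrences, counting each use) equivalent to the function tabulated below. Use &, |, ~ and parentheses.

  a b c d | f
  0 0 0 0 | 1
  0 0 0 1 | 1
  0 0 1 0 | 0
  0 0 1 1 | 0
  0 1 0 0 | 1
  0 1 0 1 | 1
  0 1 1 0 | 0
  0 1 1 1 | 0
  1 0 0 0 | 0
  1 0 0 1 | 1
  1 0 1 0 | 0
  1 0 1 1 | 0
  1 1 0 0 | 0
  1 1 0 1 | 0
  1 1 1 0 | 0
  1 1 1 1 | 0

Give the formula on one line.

(~c & ((d & ~b) | (~a | c)))

  ~c = 1100110011001100
  ~b = 1111000011110000
  (d & ~b) = 0101000001010000
  ~a = 1111111100000000
  (~a | c) = 1111111100110011
  ((d & ~b) | (~a | c)) = 1111111101110011
  (~c & ((d & ~b) | (~a | c))) = 1100110001000000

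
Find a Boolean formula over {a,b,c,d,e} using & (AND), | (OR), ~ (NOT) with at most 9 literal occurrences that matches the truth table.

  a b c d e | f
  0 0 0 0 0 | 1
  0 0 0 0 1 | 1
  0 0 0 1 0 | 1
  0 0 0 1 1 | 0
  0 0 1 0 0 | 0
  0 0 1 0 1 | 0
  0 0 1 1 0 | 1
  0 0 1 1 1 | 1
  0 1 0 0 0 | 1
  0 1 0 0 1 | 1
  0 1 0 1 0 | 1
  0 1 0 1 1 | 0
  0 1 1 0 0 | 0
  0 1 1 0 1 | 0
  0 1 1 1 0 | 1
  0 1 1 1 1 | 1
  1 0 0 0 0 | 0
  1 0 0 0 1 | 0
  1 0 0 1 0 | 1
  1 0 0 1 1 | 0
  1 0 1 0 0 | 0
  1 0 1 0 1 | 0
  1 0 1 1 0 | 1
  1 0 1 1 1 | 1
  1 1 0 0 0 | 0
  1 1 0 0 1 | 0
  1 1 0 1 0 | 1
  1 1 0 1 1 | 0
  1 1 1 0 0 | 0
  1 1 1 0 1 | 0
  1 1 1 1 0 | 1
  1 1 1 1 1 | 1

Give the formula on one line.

(((~a & ~d) & ~c) | (d & (~e | c)))

  ~a = 11111111111111110000000000000000
  ~d = 11001100110011001100110011001100
  (~a & ~d) = 11001100110011000000000000000000
  ~c = 11110000111100001111000011110000
  ((~a & ~d) & ~c) = 11000000110000000000000000000000
  ~e = 10101010101010101010101010101010
  (~e | c) = 10101111101011111010111110101111
  (d & (~e | c)) = 00100011001000110010001100100011
  (((~a & ~d) & ~c) | (d & (~e | c))) = 11100011111000110010001100100011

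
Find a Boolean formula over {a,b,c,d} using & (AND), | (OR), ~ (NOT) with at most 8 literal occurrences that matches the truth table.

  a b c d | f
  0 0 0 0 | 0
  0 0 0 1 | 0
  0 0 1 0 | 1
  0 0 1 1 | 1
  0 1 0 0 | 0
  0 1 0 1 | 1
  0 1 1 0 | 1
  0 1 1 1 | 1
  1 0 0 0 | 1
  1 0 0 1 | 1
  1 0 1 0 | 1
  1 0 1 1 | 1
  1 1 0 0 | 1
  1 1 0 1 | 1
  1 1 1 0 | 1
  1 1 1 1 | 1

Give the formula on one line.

  (d & b) = 0000010100000101
  (c | a) = 0011001111111111
  ~a = 1111111100000000
  ((c | a) & ~a) = 0011001100000000
  ((d & b) | ((c | a) & ~a)) = 0011011100000101
  (((d & b) | ((c | a) & ~a)) | a) = 0011011111111111

(((d & b) | ((c | a) & ~a)) | a)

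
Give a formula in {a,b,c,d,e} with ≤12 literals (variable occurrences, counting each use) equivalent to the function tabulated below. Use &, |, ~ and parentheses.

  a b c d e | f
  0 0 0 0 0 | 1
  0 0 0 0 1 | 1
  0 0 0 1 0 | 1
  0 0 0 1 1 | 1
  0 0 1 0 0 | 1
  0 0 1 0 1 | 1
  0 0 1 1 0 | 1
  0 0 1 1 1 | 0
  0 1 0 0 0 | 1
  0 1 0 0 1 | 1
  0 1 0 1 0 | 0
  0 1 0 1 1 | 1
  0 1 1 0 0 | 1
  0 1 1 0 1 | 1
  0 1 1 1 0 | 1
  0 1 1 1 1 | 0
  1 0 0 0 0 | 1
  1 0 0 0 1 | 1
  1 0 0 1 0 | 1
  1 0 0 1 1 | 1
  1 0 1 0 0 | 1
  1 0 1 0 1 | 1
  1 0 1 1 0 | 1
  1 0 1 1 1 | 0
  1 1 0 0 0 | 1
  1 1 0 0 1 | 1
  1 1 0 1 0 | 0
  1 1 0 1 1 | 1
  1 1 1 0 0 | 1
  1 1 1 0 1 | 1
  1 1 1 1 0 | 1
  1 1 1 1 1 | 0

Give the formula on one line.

  (d | c) = 00111111001111110011111100111111
  ~e = 10101010101010101010101010101010
  ~b = 11111111000000001111111100000000
  (c | e) = 01011111010111110101111101011111
  (~b | (c | e)) = 11111111010111111111111101011111
  (~e & (~b | (c | e))) = 10101010000010101010101000001010
  ((d | c) & (~e & (~b | (c | e)))) = 00101010000010100010101000001010
  ~d = 11001100110011001100110011001100
  (((d | c) & (~e & (~b | (c | e)))) | ~d) = 11101110110011101110111011001110
  ~c = 11110000111100001111000011110000
  (e & ~c) = 01010000010100000101000001010000
  ((((d | c) & (~e & (~b | (c | e)))) | ~d) | (e & ~c)) = 11111110110111101111111011011110

((((d | c) & (~e & (~b | (c | e)))) | ~d) | (e & ~c))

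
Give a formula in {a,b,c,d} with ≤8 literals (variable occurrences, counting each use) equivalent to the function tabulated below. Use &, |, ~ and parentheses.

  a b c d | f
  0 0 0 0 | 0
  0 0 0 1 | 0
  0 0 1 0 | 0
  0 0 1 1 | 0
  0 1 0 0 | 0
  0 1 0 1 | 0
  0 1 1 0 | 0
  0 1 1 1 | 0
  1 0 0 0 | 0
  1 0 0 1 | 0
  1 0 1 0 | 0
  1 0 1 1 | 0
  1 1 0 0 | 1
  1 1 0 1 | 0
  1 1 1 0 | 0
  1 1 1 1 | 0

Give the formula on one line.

  ~c = 1100110011001100
  (~c & b) = 0000110000001100
  ~a = 1111111100000000
  (c & ~a) = 0011001100000000
  (a | (c & ~a)) = 0011001111111111
  ((~c & b) & (a | (c & ~a))) = 0000000000001100
  ~d = 1010101010101010
  (b & ~d) = 0000101000001010
  (~c & (b & ~d)) = 0000100000001000
  (((~c & b) & (a | (c & ~a))) & (~c & (b & ~d))) = 0000000000001000

(((~c & b) & (a | (c & ~a))) & (~c & (b & ~d)))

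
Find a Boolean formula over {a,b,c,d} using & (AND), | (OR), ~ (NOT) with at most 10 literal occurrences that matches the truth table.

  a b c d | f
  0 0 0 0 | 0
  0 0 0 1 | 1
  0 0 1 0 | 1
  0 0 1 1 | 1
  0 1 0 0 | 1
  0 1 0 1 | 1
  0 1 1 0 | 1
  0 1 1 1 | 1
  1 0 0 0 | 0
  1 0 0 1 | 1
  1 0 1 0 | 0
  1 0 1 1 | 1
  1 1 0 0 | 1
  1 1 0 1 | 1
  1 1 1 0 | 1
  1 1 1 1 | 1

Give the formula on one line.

((c & ((a | ~b) & (~a & ~d))) | ((~b & d) | b))

  ~b = 1111000011110000
  (a | ~b) = 1111000011111111
  ~a = 1111111100000000
  ~d = 1010101010101010
  (~a & ~d) = 1010101000000000
  ((a | ~b) & (~a & ~d)) = 1010000000000000
  (c & ((a | ~b) & (~a & ~d))) = 0010000000000000
  (~b & d) = 0101000001010000
  ((~b & d) | b) = 0101111101011111
  ((c & ((a | ~b) & (~a & ~d))) | ((~b & d) | b)) = 0111111101011111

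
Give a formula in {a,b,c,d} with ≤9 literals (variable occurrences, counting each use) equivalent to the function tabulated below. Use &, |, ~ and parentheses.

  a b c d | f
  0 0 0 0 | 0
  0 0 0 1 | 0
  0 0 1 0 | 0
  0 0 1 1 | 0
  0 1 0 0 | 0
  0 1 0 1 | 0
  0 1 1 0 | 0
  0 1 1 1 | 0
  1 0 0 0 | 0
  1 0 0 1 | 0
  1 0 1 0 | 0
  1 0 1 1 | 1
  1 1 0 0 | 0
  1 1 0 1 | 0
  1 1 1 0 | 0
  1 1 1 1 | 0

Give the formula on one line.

(((~a & b) | (c & d)) & ((~b & ((b & c) | d)) & a))

  ~a = 1111111100000000
  (~a & b) = 0000111100000000
  (c & d) = 0001000100010001
  ((~a & b) | (c & d)) = 0001111100010001
  ~b = 1111000011110000
  (b & c) = 0000001100000011
  ((b & c) | d) = 0101011101010111
  (~b & ((b & c) | d)) = 0101000001010000
  ((~b & ((b & c) | d)) & a) = 0000000001010000
  (((~a & b) | (c & d)) & ((~b & ((b & c) | d)) & a)) = 0000000000010000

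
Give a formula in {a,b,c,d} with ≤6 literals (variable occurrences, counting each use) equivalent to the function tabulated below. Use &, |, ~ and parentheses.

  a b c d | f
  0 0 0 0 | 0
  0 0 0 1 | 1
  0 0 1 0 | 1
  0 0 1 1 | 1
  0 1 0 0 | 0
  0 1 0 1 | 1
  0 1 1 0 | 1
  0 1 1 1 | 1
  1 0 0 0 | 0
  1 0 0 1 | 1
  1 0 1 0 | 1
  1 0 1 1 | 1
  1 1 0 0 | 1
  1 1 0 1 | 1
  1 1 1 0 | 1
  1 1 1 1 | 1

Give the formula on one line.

((b & a) | (c | d))

  (b & a) = 0000000000001111
  (c | d) = 0111011101110111
  ((b & a) | (c | d)) = 0111011101111111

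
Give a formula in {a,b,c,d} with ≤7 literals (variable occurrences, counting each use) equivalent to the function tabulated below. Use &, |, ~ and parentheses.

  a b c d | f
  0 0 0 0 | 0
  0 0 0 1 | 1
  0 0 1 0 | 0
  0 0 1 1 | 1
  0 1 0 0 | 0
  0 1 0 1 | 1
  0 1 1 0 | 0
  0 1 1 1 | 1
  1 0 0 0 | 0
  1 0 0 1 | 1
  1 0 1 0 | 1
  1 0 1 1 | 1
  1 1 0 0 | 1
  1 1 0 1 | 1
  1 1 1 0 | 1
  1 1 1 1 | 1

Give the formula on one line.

  (b | c) = 0011111100111111
  ((b | c) & a) = 0000000000111111
  (d | ((b | c) & a)) = 0101010101111111

(d | ((b | c) & a))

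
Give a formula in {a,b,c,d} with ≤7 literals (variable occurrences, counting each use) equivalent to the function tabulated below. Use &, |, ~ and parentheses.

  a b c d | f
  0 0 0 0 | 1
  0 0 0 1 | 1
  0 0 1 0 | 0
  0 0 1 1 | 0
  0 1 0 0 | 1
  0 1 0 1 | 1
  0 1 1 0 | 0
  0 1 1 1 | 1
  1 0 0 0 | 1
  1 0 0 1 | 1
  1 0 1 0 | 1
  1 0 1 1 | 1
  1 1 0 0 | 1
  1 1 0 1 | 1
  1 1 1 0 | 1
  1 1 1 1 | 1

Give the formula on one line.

  ~b = 1111000011110000
  ~c = 1100110011001100
  (~b | ~c) = 1111110011111100
  ~d = 1010101010101010
  ((~b | ~c) | ~d) = 1111111011111110
  (((~b | ~c) | ~d) & a) = 0000000011111110
  (d & b) = 0000010100000101
  (~c | (d & b)) = 1100110111001101
  ((((~b | ~c) | ~d) & a) | (~c | (d & b))) = 1100110111111111

((((~b | ~c) | ~d) & a) | (~c | (d & b)))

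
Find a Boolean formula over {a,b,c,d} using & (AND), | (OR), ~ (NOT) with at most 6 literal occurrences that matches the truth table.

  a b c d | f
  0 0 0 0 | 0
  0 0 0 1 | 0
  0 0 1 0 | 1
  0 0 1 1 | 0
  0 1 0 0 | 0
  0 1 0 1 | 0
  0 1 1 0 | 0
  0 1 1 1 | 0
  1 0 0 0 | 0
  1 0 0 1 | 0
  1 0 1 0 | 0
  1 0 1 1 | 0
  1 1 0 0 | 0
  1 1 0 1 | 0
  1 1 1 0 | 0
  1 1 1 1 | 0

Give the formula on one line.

  ~b = 1111000011110000
  (~b & c) = 0011000000110000
  ~a = 1111111100000000
  (~a | b) = 1111111100001111
  ~d = 1010101010101010
  ((~a | b) & ~d) = 1010101000001010
  ((~b & c) & ((~a | b) & ~d)) = 0010000000000000

((~b & c) & ((~a | b) & ~d))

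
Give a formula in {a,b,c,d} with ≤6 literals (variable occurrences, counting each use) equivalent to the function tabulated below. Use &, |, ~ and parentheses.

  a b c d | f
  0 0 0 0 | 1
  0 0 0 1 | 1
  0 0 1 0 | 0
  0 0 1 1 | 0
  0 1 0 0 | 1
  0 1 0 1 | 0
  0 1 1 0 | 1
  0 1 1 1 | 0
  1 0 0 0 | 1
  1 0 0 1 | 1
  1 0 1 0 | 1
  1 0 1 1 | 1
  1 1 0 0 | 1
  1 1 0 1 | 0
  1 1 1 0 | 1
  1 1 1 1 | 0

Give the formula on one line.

((~b | ~d) & ((~c | a) | b))

  ~b = 1111000011110000
  ~d = 1010101010101010
  (~b | ~d) = 1111101011111010
  ~c = 1100110011001100
  (~c | a) = 1100110011111111
  ((~c | a) | b) = 1100111111111111
  ((~b | ~d) & ((~c | a) | b)) = 1100101011111010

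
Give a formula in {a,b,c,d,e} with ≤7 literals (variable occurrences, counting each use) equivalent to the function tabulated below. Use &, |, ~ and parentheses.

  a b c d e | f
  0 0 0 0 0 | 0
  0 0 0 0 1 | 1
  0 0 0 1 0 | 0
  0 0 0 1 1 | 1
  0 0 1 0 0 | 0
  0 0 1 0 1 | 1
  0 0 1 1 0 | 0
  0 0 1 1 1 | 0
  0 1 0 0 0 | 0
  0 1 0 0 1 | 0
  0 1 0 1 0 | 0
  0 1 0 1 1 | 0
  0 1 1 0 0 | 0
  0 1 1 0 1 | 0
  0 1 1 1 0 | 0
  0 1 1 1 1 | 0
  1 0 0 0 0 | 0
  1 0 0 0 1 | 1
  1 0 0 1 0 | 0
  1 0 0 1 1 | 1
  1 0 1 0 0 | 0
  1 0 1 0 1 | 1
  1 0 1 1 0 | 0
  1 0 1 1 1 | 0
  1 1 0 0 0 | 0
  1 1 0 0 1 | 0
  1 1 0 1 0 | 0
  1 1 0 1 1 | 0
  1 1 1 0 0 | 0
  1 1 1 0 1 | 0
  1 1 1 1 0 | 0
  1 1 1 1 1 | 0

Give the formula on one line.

((~b & (~d | (b | ~c))) & ((d & c) | e))

  ~b = 11111111000000001111111100000000
  ~d = 11001100110011001100110011001100
  ~c = 11110000111100001111000011110000
  (b | ~c) = 11110000111111111111000011111111
  (~d | (b | ~c)) = 11111100111111111111110011111111
  (~b & (~d | (b | ~c))) = 11111100000000001111110000000000
  (d & c) = 00000011000000110000001100000011
  ((d & c) | e) = 01010111010101110101011101010111
  ((~b & (~d | (b | ~c))) & ((d & c) | e)) = 01010100000000000101010000000000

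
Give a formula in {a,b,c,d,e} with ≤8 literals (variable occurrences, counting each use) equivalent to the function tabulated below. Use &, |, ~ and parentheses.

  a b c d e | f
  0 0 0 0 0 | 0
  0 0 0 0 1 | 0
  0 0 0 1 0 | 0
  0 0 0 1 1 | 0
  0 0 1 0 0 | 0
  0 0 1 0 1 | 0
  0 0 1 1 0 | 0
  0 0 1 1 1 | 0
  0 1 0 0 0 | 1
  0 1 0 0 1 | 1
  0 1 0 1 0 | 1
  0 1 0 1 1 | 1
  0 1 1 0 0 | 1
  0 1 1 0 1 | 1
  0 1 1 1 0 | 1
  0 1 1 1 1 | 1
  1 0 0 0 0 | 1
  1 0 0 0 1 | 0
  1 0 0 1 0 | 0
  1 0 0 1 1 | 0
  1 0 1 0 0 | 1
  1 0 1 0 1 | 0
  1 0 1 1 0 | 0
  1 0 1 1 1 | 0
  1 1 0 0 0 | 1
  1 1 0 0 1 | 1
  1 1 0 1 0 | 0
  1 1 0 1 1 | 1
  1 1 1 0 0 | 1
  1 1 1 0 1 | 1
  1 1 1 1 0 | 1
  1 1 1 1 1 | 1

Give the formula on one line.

((a & (~e & ~d)) | (((~a | c) | e) & b))

  ~e = 10101010101010101010101010101010
  ~d = 11001100110011001100110011001100
  (~e & ~d) = 10001000100010001000100010001000
  (a & (~e & ~d)) = 00000000000000001000100010001000
  ~a = 11111111111111110000000000000000
  (~a | c) = 11111111111111110000111100001111
  ((~a | c) | e) = 11111111111111110101111101011111
  (((~a | c) | e) & b) = 00000000111111110000000001011111
  ((a & (~e & ~d)) | (((~a | c) | e) & b)) = 00000000111111111000100011011111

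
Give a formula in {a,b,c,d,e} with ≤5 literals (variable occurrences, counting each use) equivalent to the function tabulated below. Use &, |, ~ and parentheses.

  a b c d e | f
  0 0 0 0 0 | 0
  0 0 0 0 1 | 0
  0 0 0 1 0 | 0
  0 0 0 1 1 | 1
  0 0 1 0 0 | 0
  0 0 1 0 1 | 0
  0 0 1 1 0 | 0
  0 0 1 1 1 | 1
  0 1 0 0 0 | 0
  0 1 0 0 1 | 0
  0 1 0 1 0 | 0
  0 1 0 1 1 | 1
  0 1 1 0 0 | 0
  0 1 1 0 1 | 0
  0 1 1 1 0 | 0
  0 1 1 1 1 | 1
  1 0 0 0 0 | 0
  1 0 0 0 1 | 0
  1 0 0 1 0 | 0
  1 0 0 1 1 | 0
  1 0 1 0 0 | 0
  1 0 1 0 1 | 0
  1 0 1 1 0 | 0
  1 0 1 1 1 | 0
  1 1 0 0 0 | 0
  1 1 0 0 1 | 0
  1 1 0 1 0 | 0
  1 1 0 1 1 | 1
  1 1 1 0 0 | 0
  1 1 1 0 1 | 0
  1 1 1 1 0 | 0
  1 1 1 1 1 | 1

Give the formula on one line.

(((~a | b) & e) & d)

  ~a = 11111111111111110000000000000000
  (~a | b) = 11111111111111110000000011111111
  ((~a | b) & e) = 01010101010101010000000001010101
  (((~a | b) & e) & d) = 00010001000100010000000000010001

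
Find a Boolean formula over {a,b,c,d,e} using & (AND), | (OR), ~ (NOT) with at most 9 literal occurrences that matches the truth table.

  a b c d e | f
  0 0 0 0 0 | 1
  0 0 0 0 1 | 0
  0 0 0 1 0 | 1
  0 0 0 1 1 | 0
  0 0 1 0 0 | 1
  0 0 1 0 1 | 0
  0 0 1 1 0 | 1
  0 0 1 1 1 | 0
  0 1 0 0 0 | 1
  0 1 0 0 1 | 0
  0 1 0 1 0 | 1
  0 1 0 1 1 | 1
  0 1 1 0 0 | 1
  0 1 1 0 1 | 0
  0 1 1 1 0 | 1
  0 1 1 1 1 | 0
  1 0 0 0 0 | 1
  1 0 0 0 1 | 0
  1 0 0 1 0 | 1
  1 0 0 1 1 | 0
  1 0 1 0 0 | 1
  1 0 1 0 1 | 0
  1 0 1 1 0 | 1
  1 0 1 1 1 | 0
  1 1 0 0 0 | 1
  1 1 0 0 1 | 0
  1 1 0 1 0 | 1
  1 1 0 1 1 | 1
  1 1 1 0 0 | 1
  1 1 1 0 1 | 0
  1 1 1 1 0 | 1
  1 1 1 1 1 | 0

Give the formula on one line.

  ~e = 10101010101010101010101010101010
  ~d = 11001100110011001100110011001100
  (a & ~d) = 00000000000000001100110011001100
  (e & (a & ~d)) = 00000000000000000100010001000100
  ~c = 11110000111100001111000011110000
  (~e | ~c) = 11111010111110101111101011111010
  (b & d) = 00000000001100110000000000110011
  ((~e | ~c) & (b & d)) = 00000000001100100000000000110010
  ((e & (a & ~d)) | ((~e | ~c) & (b & d))) = 00000000001100100100010001110110
  (d & ((e & (a & ~d)) | ((~e | ~c) & (b & d)))) = 00000000001100100000000000110010
  (~e | (d & ((e & (a & ~d)) | ((~e | ~c) & (b & d))))) = 10101010101110101010101010111010

(~e | (d & ((e & (a & ~d)) | ((~e | ~c) & (b & d)))))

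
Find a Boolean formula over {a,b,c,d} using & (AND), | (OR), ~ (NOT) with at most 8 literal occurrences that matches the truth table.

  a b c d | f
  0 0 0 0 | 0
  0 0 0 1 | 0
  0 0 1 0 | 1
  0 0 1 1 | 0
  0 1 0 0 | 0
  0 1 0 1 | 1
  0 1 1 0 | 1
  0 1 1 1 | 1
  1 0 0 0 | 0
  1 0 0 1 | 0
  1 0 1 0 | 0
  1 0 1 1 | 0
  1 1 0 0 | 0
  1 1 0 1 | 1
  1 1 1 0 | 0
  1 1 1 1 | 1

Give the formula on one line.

  (a | c) = 0011001111111111
  ~a = 1111111100000000
  ((a | c) & ~a) = 0011001100000000
  (d | ((a | c) & ~a)) = 0111011101010101
  ~d = 1010101010101010
  (b | ~d) = 1010111110101111
  ((d | ((a | c) & ~a)) & (b | ~d)) = 0010011100000101

((d | ((a | c) & ~a)) & (b | ~d))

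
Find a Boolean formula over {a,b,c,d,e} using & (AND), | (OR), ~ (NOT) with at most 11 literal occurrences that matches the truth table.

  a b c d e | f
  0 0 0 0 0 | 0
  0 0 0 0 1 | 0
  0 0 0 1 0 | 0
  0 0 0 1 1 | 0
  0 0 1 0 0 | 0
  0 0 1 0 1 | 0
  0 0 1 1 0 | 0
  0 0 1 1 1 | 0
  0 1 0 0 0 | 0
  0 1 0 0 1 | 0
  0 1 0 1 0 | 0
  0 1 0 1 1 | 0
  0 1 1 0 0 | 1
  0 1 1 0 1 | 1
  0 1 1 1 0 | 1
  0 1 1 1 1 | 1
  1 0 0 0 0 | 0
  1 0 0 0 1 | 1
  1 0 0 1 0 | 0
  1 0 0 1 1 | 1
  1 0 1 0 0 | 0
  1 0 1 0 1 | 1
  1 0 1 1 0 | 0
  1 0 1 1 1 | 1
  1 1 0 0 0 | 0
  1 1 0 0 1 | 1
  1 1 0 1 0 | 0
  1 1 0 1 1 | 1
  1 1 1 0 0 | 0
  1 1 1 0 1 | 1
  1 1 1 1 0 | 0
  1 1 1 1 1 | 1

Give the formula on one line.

((e & a) | (((((~c & b) & (~b | ~d)) | ~a) & c) & b))

  (e & a) = 00000000000000000101010101010101
  ~c = 11110000111100001111000011110000
  (~c & b) = 00000000111100000000000011110000
  ~b = 11111111000000001111111100000000
  ~d = 11001100110011001100110011001100
  (~b | ~d) = 11111111110011001111111111001100
  ((~c & b) & (~b | ~d)) = 00000000110000000000000011000000
  ~a = 11111111111111110000000000000000
  (((~c & b) & (~b | ~d)) | ~a) = 11111111111111110000000011000000
  ((((~c & b) & (~b | ~d)) | ~a) & c) = 00001111000011110000000000000000
  (((((~c & b) & (~b | ~d)) | ~a) & c) & b) = 00000000000011110000000000000000
  ((e & a) | (((((~c & b) & (~b | ~d)) | ~a) & c) & b)) = 00000000000011110101010101010101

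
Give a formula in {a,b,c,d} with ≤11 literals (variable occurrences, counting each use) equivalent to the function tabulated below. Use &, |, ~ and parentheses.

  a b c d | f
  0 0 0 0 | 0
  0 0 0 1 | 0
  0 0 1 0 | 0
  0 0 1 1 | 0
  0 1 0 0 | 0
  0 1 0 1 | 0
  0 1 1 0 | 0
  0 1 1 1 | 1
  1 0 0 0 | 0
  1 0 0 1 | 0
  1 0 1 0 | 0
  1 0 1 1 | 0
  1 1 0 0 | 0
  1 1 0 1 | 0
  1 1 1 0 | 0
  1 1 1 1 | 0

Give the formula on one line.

  (d & b) = 0000010100000101
  (b | c) = 0011111100111111
  ~a = 1111111100000000
  ~b = 1111000011110000
  (~b | c) = 1111001111110011
  (~a & (~b | c)) = 1111001100000000
  ((b | c) & (~a & (~b | c))) = 0011001100000000
  (((b | c) & (~a & (~b | c))) | ~b) = 1111001111110000
  ((d & b) & (((b | c) & (~a & (~b | c))) | ~b)) = 0000000100000000

((d & b) & (((b | c) & (~a & (~b | c))) | ~b))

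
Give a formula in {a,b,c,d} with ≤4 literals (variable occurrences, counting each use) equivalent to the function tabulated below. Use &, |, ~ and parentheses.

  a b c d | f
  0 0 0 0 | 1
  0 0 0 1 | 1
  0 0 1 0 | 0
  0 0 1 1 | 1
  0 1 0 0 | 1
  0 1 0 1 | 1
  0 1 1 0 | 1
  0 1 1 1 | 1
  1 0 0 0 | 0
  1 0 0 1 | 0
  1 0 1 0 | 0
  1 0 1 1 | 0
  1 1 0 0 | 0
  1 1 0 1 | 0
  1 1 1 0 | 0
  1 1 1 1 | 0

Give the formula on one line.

  ~a = 1111111100000000
  ~c = 1100110011001100
  (~c | b) = 1100111111001111
  (d | (~c | b)) = 1101111111011111
  (~a & (d | (~c | b))) = 1101111100000000

(~a & (d | (~c | b)))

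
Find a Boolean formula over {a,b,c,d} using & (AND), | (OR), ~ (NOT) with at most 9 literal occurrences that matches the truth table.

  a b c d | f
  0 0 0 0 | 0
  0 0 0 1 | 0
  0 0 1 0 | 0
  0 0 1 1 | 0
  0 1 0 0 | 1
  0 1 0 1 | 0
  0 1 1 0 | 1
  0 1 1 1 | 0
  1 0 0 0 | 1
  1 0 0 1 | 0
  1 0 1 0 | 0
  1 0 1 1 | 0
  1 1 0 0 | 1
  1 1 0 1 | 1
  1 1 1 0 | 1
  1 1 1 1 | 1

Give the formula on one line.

  ~c = 1100110011001100
  (~c & a) = 0000000011001100
  (b | (~c & a)) = 0000111111001111
  ~d = 1010101010101010
  (~d | a) = 1010101011111111
  ((b | (~c & a)) & (~d | a)) = 0000101011001111
  (b & a) = 0000000000001111
  (~d | (b & a)) = 1010101010101111
  (((b | (~c & a)) & (~d | a)) & (~d | (b & a))) = 0000101010001111

(((b | (~c & a)) & (~d | a)) & (~d | (b & a)))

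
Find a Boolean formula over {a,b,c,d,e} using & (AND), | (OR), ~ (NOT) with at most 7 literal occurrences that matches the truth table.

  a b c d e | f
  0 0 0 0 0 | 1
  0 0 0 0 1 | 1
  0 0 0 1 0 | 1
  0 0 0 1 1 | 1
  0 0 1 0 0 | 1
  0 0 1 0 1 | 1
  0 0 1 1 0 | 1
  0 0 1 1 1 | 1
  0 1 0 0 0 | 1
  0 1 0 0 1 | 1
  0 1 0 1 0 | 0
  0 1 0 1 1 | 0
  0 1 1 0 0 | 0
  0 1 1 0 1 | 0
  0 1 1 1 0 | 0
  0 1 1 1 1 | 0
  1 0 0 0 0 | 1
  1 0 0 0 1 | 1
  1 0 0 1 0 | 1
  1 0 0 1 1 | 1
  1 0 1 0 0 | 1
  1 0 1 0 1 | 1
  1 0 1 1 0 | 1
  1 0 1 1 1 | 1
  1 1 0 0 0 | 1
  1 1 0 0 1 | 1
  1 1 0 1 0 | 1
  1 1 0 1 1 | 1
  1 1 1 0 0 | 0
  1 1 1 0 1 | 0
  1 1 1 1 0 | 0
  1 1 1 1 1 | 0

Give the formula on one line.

  ~b = 11111111000000001111111100000000
  ~c = 11110000111100001111000011110000
  (~c & b) = 00000000111100000000000011110000
  ~d = 11001100110011001100110011001100
  (~d | a) = 11001100110011001111111111111111
  ((~c & b) & (~d | a)) = 00000000110000000000000011110000
  (~b | ((~c & b) & (~d | a))) = 11111111110000001111111111110000

(~b | ((~c & b) & (~d | a)))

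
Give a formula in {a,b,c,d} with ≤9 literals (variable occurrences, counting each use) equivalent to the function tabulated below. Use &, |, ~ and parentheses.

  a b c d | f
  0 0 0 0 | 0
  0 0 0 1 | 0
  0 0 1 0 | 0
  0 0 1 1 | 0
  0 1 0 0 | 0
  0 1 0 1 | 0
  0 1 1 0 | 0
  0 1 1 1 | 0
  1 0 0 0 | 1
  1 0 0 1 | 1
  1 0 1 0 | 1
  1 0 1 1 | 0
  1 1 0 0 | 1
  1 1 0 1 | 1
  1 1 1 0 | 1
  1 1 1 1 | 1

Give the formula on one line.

(((((b | ~c) & ~d) | ((~d | b) & (a & c))) | ~c) & a)

  ~c = 1100110011001100
  (b | ~c) = 1100111111001111
  ~d = 1010101010101010
  ((b | ~c) & ~d) = 1000101010001010
  (~d | b) = 1010111110101111
  (a & c) = 0000000000110011
  ((~d | b) & (a & c)) = 0000000000100011
  (((b | ~c) & ~d) | ((~d | b) & (a & c))) = 1000101010101011
  ((((b | ~c) & ~d) | ((~d | b) & (a & c))) | ~c) = 1100111011101111
  (((((b | ~c) & ~d) | ((~d | b) & (a & c))) | ~c) & a) = 0000000011101111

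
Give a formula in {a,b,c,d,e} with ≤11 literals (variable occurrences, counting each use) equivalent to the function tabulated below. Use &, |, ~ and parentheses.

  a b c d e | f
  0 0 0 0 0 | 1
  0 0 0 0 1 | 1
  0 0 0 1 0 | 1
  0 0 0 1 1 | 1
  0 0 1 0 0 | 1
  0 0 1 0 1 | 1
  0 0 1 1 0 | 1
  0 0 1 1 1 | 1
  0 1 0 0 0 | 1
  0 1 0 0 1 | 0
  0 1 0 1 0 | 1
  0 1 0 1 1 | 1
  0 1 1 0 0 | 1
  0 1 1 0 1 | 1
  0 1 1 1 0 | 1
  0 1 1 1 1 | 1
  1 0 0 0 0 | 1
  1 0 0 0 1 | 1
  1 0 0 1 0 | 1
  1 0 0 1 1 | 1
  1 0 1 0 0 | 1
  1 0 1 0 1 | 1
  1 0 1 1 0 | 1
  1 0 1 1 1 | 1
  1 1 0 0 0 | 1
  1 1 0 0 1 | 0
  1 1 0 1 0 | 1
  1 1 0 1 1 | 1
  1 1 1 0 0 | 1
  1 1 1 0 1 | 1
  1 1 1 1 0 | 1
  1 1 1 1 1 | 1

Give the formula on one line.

  ~e = 10101010101010101010101010101010
  (~e | c) = 10101111101011111010111110101111
  ~b = 11111111000000001111111100000000
  (~b | ~e) = 11111111101010101111111110101010
  (b | e) = 01010101111111110101010111111111
  ((~b | ~e) & (b | e)) = 01010101101010100101010110101010
  ~c = 11110000111100001111000011110000
  (~c & e) = 01010000010100000101000001010000
  (((~b | ~e) & (b | e)) & (~c & e)) = 01010000000000000101000000000000
  ((~e | c) | (((~b | ~e) & (b | e)) & (~c & e))) = 11111111101011111111111110101111
  (d | ((~e | c) | (((~b | ~e) & (b | e)) & (~c & e)))) = 11111111101111111111111110111111

(d | ((~e | c) | (((~b | ~e) & (b | e)) & (~c & e))))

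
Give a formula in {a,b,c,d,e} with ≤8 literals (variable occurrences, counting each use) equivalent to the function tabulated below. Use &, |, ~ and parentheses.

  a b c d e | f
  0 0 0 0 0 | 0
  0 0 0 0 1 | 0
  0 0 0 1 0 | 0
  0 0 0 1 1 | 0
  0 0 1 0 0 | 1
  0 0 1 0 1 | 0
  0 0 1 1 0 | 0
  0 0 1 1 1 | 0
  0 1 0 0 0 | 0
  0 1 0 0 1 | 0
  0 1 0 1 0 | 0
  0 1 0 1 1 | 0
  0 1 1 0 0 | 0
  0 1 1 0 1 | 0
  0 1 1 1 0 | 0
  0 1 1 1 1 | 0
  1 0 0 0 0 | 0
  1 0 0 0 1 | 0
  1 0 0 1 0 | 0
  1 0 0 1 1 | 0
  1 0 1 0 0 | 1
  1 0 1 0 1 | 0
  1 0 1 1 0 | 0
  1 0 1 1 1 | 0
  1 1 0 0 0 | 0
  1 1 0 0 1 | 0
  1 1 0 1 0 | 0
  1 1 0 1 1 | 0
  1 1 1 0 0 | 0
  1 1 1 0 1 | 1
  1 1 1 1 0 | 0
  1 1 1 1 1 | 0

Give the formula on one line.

  ~d = 11001100110011001100110011001100
  (c & ~d) = 00001100000011000000110000001100
  ~e = 10101010101010101010101010101010
  (b | ~e) = 10101010111111111010101011111111
  ((c & ~d) & (b | ~e)) = 00001000000011000000100000001100
  ~b = 11111111000000001111111100000000
  (e & a) = 00000000000000000101010101010101
  (~b | (e & a)) = 11111111000000001111111101010101
  (((c & ~d) & (b | ~e)) & (~b | (e & a))) = 00001000000000000000100000000100

(((c & ~d) & (b | ~e)) & (~b | (e & a)))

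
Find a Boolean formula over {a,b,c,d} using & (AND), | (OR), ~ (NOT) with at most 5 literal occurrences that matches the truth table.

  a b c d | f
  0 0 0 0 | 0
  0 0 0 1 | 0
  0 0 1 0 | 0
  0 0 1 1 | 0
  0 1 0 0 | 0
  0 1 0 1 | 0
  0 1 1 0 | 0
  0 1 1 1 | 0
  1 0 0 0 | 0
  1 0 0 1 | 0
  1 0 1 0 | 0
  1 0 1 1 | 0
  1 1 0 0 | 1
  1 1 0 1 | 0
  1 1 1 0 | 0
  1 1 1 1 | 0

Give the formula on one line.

  ~c = 1100110011001100
  (~c & b) = 0000110000001100
  ~d = 1010101010101010
  (a & ~d) = 0000000010101010
  ((~c & b) & (a & ~d)) = 0000000000001000

((~c & b) & (a & ~d))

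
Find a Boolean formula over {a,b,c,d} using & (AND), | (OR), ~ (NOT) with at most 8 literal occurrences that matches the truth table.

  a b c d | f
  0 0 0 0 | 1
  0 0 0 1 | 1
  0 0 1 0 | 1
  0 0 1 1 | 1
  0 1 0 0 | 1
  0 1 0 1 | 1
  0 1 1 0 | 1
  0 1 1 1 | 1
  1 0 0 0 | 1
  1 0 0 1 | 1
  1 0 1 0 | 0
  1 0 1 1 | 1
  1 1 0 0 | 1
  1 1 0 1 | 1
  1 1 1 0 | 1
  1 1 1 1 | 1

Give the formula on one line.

(((~c & (b | ~d)) | (b | d)) | ~a)

  ~c = 1100110011001100
  ~d = 1010101010101010
  (b | ~d) = 1010111110101111
  (~c & (b | ~d)) = 1000110010001100
  (b | d) = 0101111101011111
  ((~c & (b | ~d)) | (b | d)) = 1101111111011111
  ~a = 1111111100000000
  (((~c & (b | ~d)) | (b | d)) | ~a) = 1111111111011111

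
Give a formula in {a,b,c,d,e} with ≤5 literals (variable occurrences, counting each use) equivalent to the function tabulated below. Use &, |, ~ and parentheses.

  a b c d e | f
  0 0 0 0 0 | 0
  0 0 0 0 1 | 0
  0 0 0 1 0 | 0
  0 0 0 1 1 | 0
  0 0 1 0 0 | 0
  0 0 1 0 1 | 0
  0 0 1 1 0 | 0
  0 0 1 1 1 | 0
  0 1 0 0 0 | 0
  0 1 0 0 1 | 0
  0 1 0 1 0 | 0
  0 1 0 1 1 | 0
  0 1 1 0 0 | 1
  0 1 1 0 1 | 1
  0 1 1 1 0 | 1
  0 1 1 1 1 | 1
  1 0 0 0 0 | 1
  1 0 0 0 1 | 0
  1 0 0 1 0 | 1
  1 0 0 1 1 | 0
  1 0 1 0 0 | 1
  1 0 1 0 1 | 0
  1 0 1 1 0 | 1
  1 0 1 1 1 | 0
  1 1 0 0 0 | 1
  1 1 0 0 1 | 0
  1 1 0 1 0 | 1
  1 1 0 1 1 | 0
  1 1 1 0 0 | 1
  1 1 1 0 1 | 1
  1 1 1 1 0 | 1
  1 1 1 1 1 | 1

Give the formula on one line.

  ~e = 10101010101010101010101010101010
  (a & ~e) = 00000000000000001010101010101010
  (b & c) = 00000000000011110000000000001111
  ((a & ~e) | (b & c)) = 00000000000011111010101010101111

((a & ~e) | (b & c))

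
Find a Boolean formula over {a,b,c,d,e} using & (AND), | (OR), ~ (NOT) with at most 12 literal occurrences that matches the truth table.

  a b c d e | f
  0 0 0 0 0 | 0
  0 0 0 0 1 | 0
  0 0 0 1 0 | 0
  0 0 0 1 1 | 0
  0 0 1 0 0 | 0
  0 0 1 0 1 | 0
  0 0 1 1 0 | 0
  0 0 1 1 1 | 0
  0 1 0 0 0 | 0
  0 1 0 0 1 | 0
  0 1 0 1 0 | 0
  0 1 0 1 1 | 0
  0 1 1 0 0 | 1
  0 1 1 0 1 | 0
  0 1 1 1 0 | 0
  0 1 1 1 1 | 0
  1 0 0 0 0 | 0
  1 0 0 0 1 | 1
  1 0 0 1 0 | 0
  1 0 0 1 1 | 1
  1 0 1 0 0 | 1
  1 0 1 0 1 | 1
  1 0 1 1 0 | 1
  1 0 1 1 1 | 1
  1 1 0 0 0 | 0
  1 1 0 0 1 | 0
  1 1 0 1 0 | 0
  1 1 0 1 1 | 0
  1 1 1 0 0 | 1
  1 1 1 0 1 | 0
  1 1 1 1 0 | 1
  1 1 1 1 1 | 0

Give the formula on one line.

  ~b = 11111111000000001111111100000000
  ~e = 10101010101010101010101010101010
  (~b | ~e) = 11111111101010101111111110101010
  (e | c) = 01011111010111110101111101011111
  ((~b | ~e) & (e | c)) = 01011111000010100101111100001010
  (a | b) = 00000000111111111111111111111111
  ~d = 11001100110011001100110011001100
  (~d | a) = 11001100110011001111111111111111
  ((~d | a) | e) = 11011101110111011111111111111111
  ((a | b) & ((~d | a) | e)) = 00000000110111011111111111111111
  (((~b | ~e) & (e | c)) & ((a | b) & ((~d | a) | e))) = 00000000000010000101111100001010

(((~b | ~e) & (e | c)) & ((a | b) & ((~d | a) | e)))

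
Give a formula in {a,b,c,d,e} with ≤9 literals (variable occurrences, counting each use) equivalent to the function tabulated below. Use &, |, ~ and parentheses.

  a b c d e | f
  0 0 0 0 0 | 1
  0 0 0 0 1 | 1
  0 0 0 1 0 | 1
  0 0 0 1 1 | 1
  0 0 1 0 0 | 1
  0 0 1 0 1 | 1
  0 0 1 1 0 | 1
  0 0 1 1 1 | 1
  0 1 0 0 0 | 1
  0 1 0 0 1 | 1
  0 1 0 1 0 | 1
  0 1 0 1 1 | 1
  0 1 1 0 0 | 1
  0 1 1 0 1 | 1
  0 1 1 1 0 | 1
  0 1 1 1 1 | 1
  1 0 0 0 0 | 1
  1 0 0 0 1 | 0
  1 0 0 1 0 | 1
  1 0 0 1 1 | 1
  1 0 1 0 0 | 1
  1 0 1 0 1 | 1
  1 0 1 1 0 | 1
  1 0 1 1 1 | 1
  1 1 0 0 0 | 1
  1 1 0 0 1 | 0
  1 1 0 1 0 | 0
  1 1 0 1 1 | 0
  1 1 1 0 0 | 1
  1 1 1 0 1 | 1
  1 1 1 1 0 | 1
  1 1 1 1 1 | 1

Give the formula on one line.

(c | ((d & ((d & ~b) | ~a)) | (~a | (~e & ~d))))

  ~b = 11111111000000001111111100000000
  (d & ~b) = 00110011000000000011001100000000
  ~a = 11111111111111110000000000000000
  ((d & ~b) | ~a) = 11111111111111110011001100000000
  (d & ((d & ~b) | ~a)) = 00110011001100110011001100000000
  ~e = 10101010101010101010101010101010
  ~d = 11001100110011001100110011001100
  (~e & ~d) = 10001000100010001000100010001000
  (~a | (~e & ~d)) = 11111111111111111000100010001000
  ((d & ((d & ~b) | ~a)) | (~a | (~e & ~d))) = 11111111111111111011101110001000
  (c | ((d & ((d & ~b) | ~a)) | (~a | (~e & ~d)))) = 11111111111111111011111110001111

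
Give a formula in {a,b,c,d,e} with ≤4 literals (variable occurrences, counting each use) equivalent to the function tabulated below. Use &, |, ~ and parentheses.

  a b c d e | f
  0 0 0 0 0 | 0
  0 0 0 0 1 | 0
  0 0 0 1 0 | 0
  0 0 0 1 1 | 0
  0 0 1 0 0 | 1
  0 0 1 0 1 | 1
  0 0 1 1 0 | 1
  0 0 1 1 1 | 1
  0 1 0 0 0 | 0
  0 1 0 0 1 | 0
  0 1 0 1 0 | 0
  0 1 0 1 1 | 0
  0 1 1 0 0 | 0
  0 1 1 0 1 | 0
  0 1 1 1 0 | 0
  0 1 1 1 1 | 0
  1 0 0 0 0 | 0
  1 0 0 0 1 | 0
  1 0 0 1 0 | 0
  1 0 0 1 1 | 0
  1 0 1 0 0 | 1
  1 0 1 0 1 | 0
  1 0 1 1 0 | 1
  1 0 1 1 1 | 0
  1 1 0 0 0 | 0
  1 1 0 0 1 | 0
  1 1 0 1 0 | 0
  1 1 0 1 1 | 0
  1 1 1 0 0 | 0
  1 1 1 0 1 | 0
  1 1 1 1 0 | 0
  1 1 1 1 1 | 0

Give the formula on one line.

  ~b = 11111111000000001111111100000000
  ~a = 11111111111111110000000000000000
  ~e = 10101010101010101010101010101010
  (~a | ~e) = 11111111111111111010101010101010
  (~b & (~a | ~e)) = 11111111000000001010101000000000
  (c & (~b & (~a | ~e))) = 00001111000000000000101000000000

(c & (~b & (~a | ~e)))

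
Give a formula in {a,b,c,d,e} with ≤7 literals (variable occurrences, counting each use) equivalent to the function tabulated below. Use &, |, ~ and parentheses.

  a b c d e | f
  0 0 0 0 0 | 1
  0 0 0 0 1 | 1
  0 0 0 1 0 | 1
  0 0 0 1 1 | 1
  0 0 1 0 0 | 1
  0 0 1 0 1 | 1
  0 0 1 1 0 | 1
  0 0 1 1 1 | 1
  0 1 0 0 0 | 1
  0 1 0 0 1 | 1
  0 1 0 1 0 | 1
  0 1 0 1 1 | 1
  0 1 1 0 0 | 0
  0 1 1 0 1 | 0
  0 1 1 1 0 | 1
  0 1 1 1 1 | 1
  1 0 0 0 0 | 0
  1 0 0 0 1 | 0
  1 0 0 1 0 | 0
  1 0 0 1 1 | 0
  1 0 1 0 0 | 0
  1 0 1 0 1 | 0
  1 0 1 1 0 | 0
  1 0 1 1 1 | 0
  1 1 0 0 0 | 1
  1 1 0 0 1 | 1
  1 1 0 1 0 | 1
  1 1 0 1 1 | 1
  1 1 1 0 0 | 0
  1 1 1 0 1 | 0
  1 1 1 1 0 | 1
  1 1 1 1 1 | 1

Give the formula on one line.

  ~c = 11110000111100001111000011110000
  ~b = 11111111000000001111111100000000
  (~c | ~b) = 11111111111100001111111111110000
  (d & b) = 00000000001100110000000000110011
  ((~c | ~b) | (d & b)) = 11111111111100111111111111110011
  ~a = 11111111111111110000000000000000
  (b | ~a) = 11111111111111110000000011111111
  (((~c | ~b) | (d & b)) & (b | ~a)) = 11111111111100110000000011110011

(((~c | ~b) | (d & b)) & (b | ~a))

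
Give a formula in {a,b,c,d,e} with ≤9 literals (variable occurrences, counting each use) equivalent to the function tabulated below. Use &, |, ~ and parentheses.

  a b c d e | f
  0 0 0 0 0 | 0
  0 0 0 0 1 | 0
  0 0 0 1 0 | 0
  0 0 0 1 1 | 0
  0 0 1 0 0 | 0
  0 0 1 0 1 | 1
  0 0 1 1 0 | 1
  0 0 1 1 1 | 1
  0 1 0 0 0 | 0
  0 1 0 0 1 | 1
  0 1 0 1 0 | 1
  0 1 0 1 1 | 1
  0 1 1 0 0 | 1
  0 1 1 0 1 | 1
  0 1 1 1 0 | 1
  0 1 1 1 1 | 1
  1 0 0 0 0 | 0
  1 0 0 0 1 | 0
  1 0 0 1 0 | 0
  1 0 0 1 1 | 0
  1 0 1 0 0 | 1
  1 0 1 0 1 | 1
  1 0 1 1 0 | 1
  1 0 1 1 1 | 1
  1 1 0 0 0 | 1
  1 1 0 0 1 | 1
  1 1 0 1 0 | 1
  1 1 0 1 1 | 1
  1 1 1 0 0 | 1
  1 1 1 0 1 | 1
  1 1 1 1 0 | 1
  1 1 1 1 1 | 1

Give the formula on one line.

(((c | b) & (d | (a | e))) | ((a | (c & b)) & b))

  (c | b) = 00001111111111110000111111111111
  (a | e) = 01010101010101011111111111111111
  (d | (a | e)) = 01110111011101111111111111111111
  ((c | b) & (d | (a | e))) = 00000111011101110000111111111111
  (c & b) = 00000000000011110000000000001111
  (a | (c & b)) = 00000000000011111111111111111111
  ((a | (c & b)) & b) = 00000000000011110000000011111111
  (((c | b) & (d | (a | e))) | ((a | (c & b)) & b)) = 00000111011111110000111111111111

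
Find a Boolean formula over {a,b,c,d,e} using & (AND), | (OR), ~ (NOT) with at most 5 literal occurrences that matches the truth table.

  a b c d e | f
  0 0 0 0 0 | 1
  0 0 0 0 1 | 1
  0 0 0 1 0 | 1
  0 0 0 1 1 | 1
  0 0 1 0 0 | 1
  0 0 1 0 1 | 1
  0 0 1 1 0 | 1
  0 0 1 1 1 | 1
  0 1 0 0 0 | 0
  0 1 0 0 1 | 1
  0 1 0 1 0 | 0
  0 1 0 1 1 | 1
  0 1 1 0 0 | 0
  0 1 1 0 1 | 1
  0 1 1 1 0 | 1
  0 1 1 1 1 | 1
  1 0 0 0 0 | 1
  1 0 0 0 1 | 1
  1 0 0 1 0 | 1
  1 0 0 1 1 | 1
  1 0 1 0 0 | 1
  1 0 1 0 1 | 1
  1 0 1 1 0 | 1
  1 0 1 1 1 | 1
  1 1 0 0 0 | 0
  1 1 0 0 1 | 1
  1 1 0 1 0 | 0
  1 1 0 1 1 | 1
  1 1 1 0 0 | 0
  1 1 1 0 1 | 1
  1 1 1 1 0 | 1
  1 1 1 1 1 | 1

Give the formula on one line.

  ~b = 11111111000000001111111100000000
  (c & d) = 00000011000000110000001100000011
  ~e = 10101010101010101010101010101010
  ((c & d) & ~e) = 00000010000000100000001000000010
  (~b | ((c & d) & ~e)) = 11111111000000101111111100000010
  (e | (~b | ((c & d) & ~e))) = 11111111010101111111111101010111

(e | (~b | ((c & d) & ~e)))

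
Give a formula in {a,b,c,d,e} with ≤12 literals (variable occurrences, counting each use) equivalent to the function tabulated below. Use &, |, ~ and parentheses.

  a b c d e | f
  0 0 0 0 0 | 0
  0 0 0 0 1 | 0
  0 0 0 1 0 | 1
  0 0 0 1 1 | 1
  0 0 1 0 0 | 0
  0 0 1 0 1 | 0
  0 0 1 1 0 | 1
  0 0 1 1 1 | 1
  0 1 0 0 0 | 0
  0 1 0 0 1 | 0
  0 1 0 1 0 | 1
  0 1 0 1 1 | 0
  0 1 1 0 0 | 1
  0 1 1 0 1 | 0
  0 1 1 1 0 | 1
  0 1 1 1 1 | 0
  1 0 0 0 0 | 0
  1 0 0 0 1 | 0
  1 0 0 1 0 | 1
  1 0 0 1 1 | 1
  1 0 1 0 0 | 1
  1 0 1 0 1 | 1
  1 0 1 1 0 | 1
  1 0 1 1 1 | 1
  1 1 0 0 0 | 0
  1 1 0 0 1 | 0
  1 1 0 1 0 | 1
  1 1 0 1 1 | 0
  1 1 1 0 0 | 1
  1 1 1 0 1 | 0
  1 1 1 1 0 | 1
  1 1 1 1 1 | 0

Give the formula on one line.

(((~a & b) | (d | (~c | a))) & ((c | d) & (~e | ~b)))

  ~a = 11111111111111110000000000000000
  (~a & b) = 00000000111111110000000000000000
  ~c = 11110000111100001111000011110000
  (~c | a) = 11110000111100001111111111111111
  (d | (~c | a)) = 11110011111100111111111111111111
  ((~a & b) | (d | (~c | a))) = 11110011111111111111111111111111
  (c | d) = 00111111001111110011111100111111
  ~e = 10101010101010101010101010101010
  ~b = 11111111000000001111111100000000
  (~e | ~b) = 11111111101010101111111110101010
  ((c | d) & (~e | ~b)) = 00111111001010100011111100101010
  (((~a & b) | (d | (~c | a))) & ((c | d) & (~e | ~b))) = 00110011001010100011111100101010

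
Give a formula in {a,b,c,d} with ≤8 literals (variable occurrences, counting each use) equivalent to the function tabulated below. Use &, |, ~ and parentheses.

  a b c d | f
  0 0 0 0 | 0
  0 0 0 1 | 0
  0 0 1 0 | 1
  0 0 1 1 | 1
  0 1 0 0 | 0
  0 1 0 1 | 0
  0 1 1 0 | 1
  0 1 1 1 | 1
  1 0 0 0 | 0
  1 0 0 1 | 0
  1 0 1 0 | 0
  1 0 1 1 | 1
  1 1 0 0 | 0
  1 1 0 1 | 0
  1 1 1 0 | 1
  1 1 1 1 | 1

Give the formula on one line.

  ~a = 1111111100000000
  (~a | b) = 1111111100001111
  ((~a | b) & c) = 0011001100000011
  (d & c) = 0001000100010001
  (((~a | b) & c) | (d & c)) = 0011001100010011

(((~a | b) & c) | (d & c))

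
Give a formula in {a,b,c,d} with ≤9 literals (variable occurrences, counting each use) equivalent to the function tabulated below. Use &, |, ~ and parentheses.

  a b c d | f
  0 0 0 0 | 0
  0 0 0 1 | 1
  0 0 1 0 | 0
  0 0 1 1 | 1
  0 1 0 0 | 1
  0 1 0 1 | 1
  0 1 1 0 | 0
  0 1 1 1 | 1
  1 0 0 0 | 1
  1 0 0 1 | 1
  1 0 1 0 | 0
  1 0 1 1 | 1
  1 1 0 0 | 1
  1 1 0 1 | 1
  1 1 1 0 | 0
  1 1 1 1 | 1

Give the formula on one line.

((((~d & (a | b)) | (c | (a | (c & b)))) & ~c) | d)

  ~d = 1010101010101010
  (a | b) = 0000111111111111
  (~d & (a | b)) = 0000101010101010
  (c & b) = 0000001100000011
  (a | (c & b)) = 0000001111111111
  (c | (a | (c & b))) = 0011001111111111
  ((~d & (a | b)) | (c | (a | (c & b)))) = 0011101111111111
  ~c = 1100110011001100
  (((~d & (a | b)) | (c | (a | (c & b)))) & ~c) = 0000100011001100
  ((((~d & (a | b)) | (c | (a | (c & b)))) & ~c) | d) = 0101110111011101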